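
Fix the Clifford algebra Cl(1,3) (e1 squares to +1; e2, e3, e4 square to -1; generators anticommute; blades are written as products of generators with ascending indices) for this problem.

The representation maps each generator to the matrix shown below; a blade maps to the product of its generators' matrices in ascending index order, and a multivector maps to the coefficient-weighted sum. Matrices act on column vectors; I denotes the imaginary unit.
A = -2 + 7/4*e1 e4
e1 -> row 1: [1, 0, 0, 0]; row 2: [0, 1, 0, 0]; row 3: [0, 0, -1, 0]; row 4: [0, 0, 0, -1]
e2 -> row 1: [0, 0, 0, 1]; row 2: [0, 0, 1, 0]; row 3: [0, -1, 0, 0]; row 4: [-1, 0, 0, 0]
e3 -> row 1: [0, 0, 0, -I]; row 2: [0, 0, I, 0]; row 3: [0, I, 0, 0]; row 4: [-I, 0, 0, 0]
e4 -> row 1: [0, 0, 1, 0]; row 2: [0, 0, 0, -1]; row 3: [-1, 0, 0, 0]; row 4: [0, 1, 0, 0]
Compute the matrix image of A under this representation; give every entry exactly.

Bivector images (products of the table entries): rho(e1 e4) = rho(e1)rho(e4) = row 1: [0, 0, 1, 0]; row 2: [0, 0, 0, -1]; row 3: [1, 0, 0, 0]; row 4: [0, -1, 0, 0].
M = (-2)*1 + (7/4)*rho(e1 e4), summed entrywise (1 is the identity matrix):
Answer: row 1: [-2, 0, 7/4, 0]; row 2: [0, -2, 0, -7/4]; row 3: [7/4, 0, -2, 0]; row 4: [0, -7/4, 0, -2]


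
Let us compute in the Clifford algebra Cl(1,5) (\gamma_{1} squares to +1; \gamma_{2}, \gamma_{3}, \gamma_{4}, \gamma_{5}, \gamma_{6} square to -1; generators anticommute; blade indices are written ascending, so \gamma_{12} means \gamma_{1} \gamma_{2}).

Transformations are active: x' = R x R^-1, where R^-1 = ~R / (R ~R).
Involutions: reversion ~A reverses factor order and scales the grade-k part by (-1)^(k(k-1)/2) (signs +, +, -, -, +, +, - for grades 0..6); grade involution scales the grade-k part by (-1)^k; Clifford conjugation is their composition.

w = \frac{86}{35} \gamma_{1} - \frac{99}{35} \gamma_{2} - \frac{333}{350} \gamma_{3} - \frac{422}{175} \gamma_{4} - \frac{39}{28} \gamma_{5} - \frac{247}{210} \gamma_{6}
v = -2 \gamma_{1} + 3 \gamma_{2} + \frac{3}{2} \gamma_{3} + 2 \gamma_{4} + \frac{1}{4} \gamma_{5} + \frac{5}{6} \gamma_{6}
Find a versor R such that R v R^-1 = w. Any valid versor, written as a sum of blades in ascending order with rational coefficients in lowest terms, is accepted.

Key observation: q(v) = q(w) = -\frac{1729}{144} (sandwiches preserve the norm), so R = v + w = \frac{16}{35} \gamma_{1} + \frac{6}{35} \gamma_{2} + \frac{96}{175} \gamma_{3} - \frac{72}{175} \gamma_{4} - \frac{8}{7} \gamma_{5} - \frac{12}{35} \gamma_{6} works whenever it is invertible — the component of v along it is kept and (v - w)/2 reverses, sending v to w.
Answer: \frac{16}{35} \gamma_{1} + \frac{6}{35} \gamma_{2} + \frac{96}{175} \gamma_{3} - \frac{72}{175} \gamma_{4} - \frac{8}{7} \gamma_{5} - \frac{12}{35} \gamma_{6}


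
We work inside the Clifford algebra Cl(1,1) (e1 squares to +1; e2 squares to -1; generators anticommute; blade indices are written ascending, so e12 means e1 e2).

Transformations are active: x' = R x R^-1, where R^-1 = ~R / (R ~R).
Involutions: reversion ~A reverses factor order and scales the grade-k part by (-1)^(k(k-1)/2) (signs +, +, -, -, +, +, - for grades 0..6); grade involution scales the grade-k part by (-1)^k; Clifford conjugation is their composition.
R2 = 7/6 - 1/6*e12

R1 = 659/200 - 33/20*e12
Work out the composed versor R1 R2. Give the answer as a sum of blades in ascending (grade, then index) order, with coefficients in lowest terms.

Distribute over the terms of R1 (each basis-blade product reordered to ascending indices, repeated generators contracted through their squares):
(659/200) R2 = 4613/1200 - 659/1200*e12
(-33/20*e12) R2 = 11/40 - 77/40*e12
Summing the partial products and collecting blades:
Answer: 4943/1200 - 2969/1200*e12


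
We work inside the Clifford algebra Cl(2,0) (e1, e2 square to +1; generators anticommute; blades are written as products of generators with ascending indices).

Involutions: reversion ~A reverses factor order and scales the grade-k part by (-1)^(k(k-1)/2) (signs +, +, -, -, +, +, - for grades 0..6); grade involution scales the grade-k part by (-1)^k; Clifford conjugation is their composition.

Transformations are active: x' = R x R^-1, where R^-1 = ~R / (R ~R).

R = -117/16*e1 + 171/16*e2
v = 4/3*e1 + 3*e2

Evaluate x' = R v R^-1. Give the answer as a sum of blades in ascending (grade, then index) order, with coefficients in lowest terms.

~R = -117/16*e1 + 171/16*e2, and R ~R = 21465/128, so R^-1 = ~R / (21465/128).
R v = 357/16 - 579/16*e1 e2
Answer: -869/265*e1 - 124/795*e2


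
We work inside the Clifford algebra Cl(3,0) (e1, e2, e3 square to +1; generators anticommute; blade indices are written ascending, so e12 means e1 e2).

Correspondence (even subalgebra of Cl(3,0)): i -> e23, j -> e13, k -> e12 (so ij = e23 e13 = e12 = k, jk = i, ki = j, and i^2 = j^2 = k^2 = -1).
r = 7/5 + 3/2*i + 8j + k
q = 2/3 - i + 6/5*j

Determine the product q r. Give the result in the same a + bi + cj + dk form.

In blades: q = 2/3 + 6/5*e13 - e23, r = 7/5 + e12 + 8*e13 + 3/2*e23.
Distribute q over r term by term (generator squares from the signature, products reordered to ascending indices): (2/3)*r = 14/15 + 2/3*e12 + 16/3*e13 + e23; (6/5*e13)*r = -48/5 - 9/5*e12 + 42/25*e13 + 6/5*e23; (-e23)*r = 3/2 - 8*e12 + e13 - 7/5*e23.
Sum: -43/6 - 137/15*e12 + 601/75*e13 + 4/5*e23; translating back through the correspondence:
Answer: -43/6 + 4/5*i + 601/75*j - 137/15*k


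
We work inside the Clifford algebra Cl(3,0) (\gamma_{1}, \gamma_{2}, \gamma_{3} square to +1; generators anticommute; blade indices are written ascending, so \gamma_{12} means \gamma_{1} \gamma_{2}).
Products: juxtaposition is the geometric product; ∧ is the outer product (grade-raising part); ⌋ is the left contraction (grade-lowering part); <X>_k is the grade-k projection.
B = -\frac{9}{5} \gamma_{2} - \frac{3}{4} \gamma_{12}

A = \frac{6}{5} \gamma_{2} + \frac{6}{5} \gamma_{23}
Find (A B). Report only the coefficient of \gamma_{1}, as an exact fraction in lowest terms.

step 1: -\frac{54}{25} + \frac{9}{10} \gamma_{1} + \frac{54}{25} \gamma_{3} + \frac{9}{10} \gamma_{13}
Answer: \frac{9}{10}


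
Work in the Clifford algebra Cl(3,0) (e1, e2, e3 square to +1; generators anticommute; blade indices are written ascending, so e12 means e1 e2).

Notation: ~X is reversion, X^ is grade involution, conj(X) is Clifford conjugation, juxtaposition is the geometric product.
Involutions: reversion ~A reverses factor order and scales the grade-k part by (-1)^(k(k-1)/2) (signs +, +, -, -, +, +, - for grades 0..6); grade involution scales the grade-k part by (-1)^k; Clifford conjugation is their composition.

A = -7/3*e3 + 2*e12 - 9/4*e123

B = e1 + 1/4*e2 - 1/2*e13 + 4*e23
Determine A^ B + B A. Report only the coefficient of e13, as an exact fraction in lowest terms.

first term: -22/3*e1 - 299/24*e2 + 245/48*e13 + 8/3*e23
second term: 29/3*e1 - 149/24*e2 - 469/48*e13 - 23/6*e23
Answer: -14/3


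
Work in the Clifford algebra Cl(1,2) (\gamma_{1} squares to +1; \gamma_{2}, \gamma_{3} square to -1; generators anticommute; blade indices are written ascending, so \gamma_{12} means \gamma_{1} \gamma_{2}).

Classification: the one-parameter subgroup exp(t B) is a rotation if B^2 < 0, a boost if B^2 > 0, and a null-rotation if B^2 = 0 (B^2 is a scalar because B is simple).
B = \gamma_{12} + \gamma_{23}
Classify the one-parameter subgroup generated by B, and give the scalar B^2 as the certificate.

B^2 term by term: the squares give (1)^2*(\gamma_{12})^2 + (1)^2*(\gamma_{23})^2 = 1*(+1) + 1*(-1) = 0 (each basis 2-blade squares to minus the product of its generators' squares); cross terms between blades sharing an index anticommute and cancel. So B^2 = 0.
Answer: null-rotation, certificate B^2 = 0. Why this suffices: the scalar 0 survives any versor conjugation, so its sign alone determines the class however B is presented.


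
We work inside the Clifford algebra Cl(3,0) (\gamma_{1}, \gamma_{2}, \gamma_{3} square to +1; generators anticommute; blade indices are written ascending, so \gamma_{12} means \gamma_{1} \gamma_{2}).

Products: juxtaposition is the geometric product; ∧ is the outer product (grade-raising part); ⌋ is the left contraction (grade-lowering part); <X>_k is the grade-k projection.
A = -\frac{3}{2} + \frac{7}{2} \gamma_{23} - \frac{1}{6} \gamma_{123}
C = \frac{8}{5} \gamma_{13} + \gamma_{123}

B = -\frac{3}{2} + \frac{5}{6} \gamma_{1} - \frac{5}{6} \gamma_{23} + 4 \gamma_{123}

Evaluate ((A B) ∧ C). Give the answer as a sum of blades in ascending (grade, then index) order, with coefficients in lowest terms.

step 1: \frac{35}{6} - \frac{277}{18} \gamma_{1} - \frac{149}{36} \gamma_{23} - \frac{17}{6} \gamma_{123}
step 2: \frac{28}{3} \gamma_{13} + \frac{35}{6} \gamma_{123}
Answer: \frac{28}{3} \gamma_{13} + \frac{35}{6} \gamma_{123}


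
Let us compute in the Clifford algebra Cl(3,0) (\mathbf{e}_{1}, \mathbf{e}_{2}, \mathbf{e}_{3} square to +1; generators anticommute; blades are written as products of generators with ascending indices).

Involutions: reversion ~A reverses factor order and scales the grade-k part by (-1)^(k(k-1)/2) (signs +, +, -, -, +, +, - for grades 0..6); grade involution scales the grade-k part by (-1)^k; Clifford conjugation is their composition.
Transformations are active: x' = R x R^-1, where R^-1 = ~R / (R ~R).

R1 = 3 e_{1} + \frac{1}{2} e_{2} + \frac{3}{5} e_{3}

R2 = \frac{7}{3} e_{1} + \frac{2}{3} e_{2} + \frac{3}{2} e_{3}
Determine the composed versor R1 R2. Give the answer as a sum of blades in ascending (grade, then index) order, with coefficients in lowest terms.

Distribute over the terms of R1 (each basis-blade product reordered to ascending indices, repeated generators contracted through their squares):
(3 e_{1}) R2 = 7 + 2 e_{1} e_{2} + \frac{9}{2} e_{1} e_{3}
(\frac{1}{2} e_{2}) R2 = \frac{1}{3} - \frac{7}{6} e_{1} e_{2} + \frac{3}{4} e_{2} e_{3}
(\frac{3}{5} e_{3}) R2 = \frac{9}{10} - \frac{7}{5} e_{1} e_{3} - \frac{2}{5} e_{2} e_{3}
Summing the partial products and collecting blades:
Answer: \frac{247}{30} + \frac{5}{6} e_{1} e_{2} + \frac{31}{10} e_{1} e_{3} + \frac{7}{20} e_{2} e_{3}


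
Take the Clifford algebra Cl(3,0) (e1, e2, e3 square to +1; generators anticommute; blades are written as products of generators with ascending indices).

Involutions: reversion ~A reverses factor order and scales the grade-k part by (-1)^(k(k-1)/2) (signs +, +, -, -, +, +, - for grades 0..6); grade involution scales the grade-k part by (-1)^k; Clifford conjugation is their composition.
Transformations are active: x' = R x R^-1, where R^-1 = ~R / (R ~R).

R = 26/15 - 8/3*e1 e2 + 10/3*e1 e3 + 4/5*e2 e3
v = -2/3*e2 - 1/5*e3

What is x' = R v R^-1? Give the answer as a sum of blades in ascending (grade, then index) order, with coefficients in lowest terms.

~R = 26/15 + 8/3*e1 e2 - 10/3*e1 e3 - 4/5*e2 e3, and R ~R = 328/15, so R^-1 = ~R / (328/15).
R v = 10/9*e1 - 296/225*e2 + 14/75*e3 + 124/45*e1 e2 e3
Answer: 17/45*e1 - 3524/9225*e2 - 4082/9225*e3


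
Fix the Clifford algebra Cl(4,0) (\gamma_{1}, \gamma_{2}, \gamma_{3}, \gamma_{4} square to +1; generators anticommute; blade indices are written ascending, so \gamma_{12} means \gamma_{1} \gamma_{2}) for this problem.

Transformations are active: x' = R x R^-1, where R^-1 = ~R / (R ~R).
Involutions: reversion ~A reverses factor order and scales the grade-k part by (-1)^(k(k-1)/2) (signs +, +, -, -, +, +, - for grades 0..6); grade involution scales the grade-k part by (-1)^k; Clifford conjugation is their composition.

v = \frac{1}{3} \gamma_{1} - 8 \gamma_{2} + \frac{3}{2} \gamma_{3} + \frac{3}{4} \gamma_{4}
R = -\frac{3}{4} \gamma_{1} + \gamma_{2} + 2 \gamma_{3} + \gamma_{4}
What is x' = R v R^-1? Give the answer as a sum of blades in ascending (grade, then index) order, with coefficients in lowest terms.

~R = -\frac{3}{4} \gamma_{1} + \gamma_{2} + 2 \gamma_{3} + \gamma_{4}, and R ~R = \frac{105}{16}, so R^-1 = ~R / (\frac{105}{16}).
R v = -\frac{9}{2} + \frac{17}{3} \gamma_{12} - \frac{43}{24} \gamma_{13} - \frac{43}{48} \gamma_{14} + \frac{35}{2} \gamma_{23} + \frac{35}{4} \gamma_{24}
Answer: \frac{73}{105} \gamma_{1} + \frac{232}{35} \gamma_{2} - \frac{297}{70} \gamma_{3} - \frac{297}{140} \gamma_{4}


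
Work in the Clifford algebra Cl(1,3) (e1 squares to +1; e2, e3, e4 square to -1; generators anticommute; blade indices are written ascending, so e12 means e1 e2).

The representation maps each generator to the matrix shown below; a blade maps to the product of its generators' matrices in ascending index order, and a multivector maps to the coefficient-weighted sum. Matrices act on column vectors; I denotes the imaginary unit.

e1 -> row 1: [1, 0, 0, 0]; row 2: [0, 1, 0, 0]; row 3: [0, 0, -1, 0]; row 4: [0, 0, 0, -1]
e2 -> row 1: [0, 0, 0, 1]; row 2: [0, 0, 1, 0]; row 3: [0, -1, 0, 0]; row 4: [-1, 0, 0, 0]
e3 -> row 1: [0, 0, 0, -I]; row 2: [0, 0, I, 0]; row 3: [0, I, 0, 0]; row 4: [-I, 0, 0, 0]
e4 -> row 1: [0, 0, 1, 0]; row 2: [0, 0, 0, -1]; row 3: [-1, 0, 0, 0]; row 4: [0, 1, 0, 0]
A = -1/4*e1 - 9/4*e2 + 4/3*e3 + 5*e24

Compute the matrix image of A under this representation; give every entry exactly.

Bivector images (products of the table entries): rho(e24) = rho(e2)rho(e4) = row 1: [0, 1, 0, 0]; row 2: [-1, 0, 0, 0]; row 3: [0, 0, 0, 1]; row 4: [0, 0, -1, 0].
M = (-1/4)*rho(e1) + (-9/4)*rho(e2) + (4/3)*rho(e3) + (5)*rho(e24), summed entrywise:
Answer: row 1: [-1/4, 5, 0, -9/4 - 4*I/3]; row 2: [-5, -1/4, -9/4 + 4*I/3, 0]; row 3: [0, 9/4 + 4*I/3, 1/4, 5]; row 4: [9/4 - 4*I/3, 0, -5, 1/4]


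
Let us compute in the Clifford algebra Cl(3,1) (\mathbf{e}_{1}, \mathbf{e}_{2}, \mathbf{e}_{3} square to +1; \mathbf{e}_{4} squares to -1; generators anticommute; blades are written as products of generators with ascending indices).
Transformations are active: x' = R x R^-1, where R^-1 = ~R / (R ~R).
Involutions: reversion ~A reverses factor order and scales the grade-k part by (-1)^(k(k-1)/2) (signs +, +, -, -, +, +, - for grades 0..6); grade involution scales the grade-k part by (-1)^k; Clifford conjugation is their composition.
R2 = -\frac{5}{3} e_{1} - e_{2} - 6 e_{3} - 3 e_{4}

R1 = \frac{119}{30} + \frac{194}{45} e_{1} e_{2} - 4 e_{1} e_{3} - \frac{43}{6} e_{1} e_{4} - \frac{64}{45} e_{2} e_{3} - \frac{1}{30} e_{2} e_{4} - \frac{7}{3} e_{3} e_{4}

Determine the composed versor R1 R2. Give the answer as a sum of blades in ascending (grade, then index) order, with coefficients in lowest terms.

Distribute over the terms of R2 (each basis-blade product reordered to ascending indices, repeated generators contracted through their squares):
R1 (-\frac{5}{3} e_{1}) = -\frac{119}{18} e_{1} + \frac{194}{27} e_{2} - \frac{20}{3} e_{3} - \frac{215}{18} e_{4} + \frac{64}{27} e_{1} e_{2} e_{3} + \frac{1}{18} e_{1} e_{2} e_{4} + \frac{35}{9} e_{1} e_{3} e_{4}
R1 (-e_{2}) = -\frac{194}{45} e_{1} - \frac{119}{30} e_{2} - \frac{64}{45} e_{3} - \frac{1}{30} e_{4} - 4 e_{1} e_{2} e_{3} - \frac{43}{6} e_{1} e_{2} e_{4} + \frac{7}{3} e_{2} e_{3} e_{4}
R1 (-6 e_{3}) = 24 e_{1} + \frac{128}{15} e_{2} - \frac{119}{5} e_{3} - 14 e_{4} - \frac{388}{15} e_{1} e_{2} e_{3} - 43 e_{1} e_{3} e_{4} - \frac{1}{5} e_{2} e_{3} e_{4}
R1 (-3 e_{4}) = -\frac{43}{2} e_{1} - \frac{1}{10} e_{2} - 7 e_{3} - \frac{119}{10} e_{4} - \frac{194}{15} e_{1} e_{2} e_{4} + 12 e_{1} e_{3} e_{4} + \frac{64}{15} e_{2} e_{3} e_{4}
Summing the partial products and collecting blades:
Answer: -\frac{379}{45} e_{1} + \frac{1573}{135} e_{2} - \frac{350}{9} e_{3} - \frac{3409}{90} e_{4} - \frac{3712}{135} e_{1} e_{2} e_{3} - \frac{902}{45} e_{1} e_{2} e_{4} - \frac{244}{9} e_{1} e_{3} e_{4} + \frac{32}{5} e_{2} e_{3} e_{4}


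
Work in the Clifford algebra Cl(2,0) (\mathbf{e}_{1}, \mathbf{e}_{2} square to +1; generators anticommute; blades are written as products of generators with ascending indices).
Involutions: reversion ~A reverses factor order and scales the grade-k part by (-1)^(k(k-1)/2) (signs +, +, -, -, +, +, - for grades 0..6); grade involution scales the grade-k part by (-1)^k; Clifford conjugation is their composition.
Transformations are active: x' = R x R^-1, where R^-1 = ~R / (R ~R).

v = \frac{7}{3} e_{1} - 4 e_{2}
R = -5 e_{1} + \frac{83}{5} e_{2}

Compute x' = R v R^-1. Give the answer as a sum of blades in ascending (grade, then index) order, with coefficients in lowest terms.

~R = -5 e_{1} + \frac{83}{5} e_{2}, and R ~R = \frac{7514}{25}, so R^-1 = ~R / (\frac{7514}{25}).
R v = -\frac{1171}{15} - \frac{281}{15} e_{1} e_{2}
Answer: \frac{992}{3757} e_{1} - \frac{52109}{11271} e_{2}


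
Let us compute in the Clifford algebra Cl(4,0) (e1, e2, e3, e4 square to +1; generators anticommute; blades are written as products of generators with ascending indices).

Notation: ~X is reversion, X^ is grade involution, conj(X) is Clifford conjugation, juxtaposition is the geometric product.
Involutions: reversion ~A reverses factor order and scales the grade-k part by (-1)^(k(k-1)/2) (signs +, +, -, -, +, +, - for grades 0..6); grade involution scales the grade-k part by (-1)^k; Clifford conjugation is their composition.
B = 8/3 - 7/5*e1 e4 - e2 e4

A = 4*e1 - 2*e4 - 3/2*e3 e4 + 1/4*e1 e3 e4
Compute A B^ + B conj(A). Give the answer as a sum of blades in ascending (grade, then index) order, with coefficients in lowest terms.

first term: 118/15*e1 - 2*e2 - 7/20*e3 - 164/15*e4 + 21/10*e1 e3 + 3/2*e2 e3 - 4*e3 e4 - 1/4*e1 e2 e3 - 4*e1 e2 e4 + 2/3*e1 e3 e4
second term: -202/15*e1 - 2*e2 - 7/20*e3 - 4/15*e4 + 21/10*e1 e3 + 3/2*e2 e3 + 4*e3 e4 + 1/4*e1 e2 e3 + 4*e1 e2 e4 + 2/3*e1 e3 e4
Answer: -28/5*e1 - 4*e2 - 7/10*e3 - 56/5*e4 + 21/5*e1 e3 + 3*e2 e3 + 4/3*e1 e3 e4


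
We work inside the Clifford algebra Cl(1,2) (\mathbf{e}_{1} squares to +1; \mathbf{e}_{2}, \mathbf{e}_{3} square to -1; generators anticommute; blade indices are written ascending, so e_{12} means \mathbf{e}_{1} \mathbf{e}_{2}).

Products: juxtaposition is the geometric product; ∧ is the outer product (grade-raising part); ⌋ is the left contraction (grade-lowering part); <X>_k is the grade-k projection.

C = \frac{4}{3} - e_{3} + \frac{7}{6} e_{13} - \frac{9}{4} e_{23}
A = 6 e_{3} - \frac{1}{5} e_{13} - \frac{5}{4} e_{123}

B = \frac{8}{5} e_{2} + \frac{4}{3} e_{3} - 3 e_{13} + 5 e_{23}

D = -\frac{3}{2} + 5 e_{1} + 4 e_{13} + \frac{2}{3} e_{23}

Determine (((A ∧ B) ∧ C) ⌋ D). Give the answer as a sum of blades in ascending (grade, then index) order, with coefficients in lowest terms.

step 1: -\frac{48}{5} e_{23} + \frac{8}{25} e_{123}
step 2: -\frac{64}{5} e_{23} + \frac{32}{75} e_{123}
step 3: \frac{128}{15}
Answer: \frac{128}{15}


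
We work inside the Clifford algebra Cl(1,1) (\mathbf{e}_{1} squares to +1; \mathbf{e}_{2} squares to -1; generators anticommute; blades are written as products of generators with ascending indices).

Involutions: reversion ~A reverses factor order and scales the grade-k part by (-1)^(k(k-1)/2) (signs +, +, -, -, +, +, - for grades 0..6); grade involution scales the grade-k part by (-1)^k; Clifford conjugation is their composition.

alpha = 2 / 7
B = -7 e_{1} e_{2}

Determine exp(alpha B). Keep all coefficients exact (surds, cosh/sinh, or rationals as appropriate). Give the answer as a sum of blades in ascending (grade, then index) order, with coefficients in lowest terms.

B^2 = (-7)^2*(e_{1} e_{2})^2 = 49*(+1) = 49 (a basis 2-blade squares to minus the product of its generators' squares).
B^2 = 49 — the series telescopes hyperbolically here: l = 7, alpha*l = 2, so exp(alpha B) = cosh(2) + (sinh(2)/7)*B = \cosh{\left(2 \right)} + (\frac{\sinh{\left(2 \right)}}{7})*B.
Answer: \cosh{\left(2 \right)} - \sinh{\left(2 \right)} e_{1} e_{2}


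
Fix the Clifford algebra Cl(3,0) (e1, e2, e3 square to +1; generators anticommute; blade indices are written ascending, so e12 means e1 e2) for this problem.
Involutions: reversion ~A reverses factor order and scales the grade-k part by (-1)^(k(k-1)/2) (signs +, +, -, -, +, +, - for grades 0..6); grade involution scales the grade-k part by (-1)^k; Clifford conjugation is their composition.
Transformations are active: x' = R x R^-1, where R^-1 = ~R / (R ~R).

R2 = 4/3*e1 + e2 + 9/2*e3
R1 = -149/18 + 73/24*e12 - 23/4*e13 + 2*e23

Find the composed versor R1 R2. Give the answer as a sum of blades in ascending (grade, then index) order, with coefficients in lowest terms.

Distribute over the terms of R2 (each basis-blade product reordered to ascending indices, repeated generators contracted through their squares):
R1 (4/3*e1) = -298/27*e1 - 73/18*e2 + 23/3*e3 + 8/3*e123
R1 (e2) = 73/24*e1 - 149/18*e2 - 2*e3 + 23/4*e123
R1 (9/2*e3) = -207/8*e1 + 9*e2 - 149/4*e3 + 219/16*e123
Summing the partial products and collecting blades:
Answer: -1829/54*e1 - 10/3*e2 - 379/12*e3 + 1061/48*e123


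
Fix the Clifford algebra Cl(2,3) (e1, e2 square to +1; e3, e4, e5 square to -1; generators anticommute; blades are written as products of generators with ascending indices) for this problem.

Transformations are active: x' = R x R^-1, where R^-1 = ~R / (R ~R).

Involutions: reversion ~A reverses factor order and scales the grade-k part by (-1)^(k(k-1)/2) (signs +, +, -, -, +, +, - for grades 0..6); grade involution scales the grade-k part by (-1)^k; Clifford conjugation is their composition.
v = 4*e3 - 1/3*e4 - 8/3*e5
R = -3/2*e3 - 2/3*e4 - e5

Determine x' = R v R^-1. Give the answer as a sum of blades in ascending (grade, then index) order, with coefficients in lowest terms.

~R = -3/2*e3 - 2/3*e4 - e5, and R ~R = -133/36, so R^-1 = ~R / (-133/36).
R v = 28/9 + 19/6*e3 e4 + 8*e3 e5 + 13/9*e4 e5
Answer: -28/19*e3 + 83/57*e4 + 248/57*e5


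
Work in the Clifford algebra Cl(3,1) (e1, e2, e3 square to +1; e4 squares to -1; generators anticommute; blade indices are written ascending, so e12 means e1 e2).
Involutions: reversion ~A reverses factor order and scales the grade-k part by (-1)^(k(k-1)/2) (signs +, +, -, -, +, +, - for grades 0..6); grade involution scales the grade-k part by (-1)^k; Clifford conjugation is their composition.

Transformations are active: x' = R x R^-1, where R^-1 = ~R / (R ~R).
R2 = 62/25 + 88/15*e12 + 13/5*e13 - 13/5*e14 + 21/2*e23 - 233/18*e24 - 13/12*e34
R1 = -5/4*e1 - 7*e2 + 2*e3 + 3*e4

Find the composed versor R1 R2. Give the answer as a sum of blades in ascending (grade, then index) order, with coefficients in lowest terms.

Distribute over the terms of R1 (each basis-blade product reordered to ascending indices, repeated generators contracted through their squares):
(-5/4*e1) R2 = -31/10*e1 - 22/3*e2 - 13/4*e3 + 13/4*e4 - 105/8*e123 + 1165/72*e124 + 65/48*e134
(-7*e2) R2 = 616/15*e1 - 434/25*e2 - 147/2*e3 + 1631/18*e4 + 91/5*e123 - 91/5*e124 + 91/12*e234
(2*e3) R2 = -26/5*e1 - 21*e2 + 124/25*e3 - 13/6*e4 + 176/15*e123 + 26/5*e134 + 233/9*e234
(3*e4) R2 = -39/5*e1 - 233/6*e2 - 13/4*e3 + 186/25*e4 + 88/5*e124 + 39/5*e134 + 63/2*e234
Summing the partial products and collecting blades:
Answer: 749/30*e1 - 12679/150*e2 - 1876/25*e3 + 89221/900*e4 + 2017/120*e123 + 5609/360*e124 + 689/48*e134 + 2339/36*e234


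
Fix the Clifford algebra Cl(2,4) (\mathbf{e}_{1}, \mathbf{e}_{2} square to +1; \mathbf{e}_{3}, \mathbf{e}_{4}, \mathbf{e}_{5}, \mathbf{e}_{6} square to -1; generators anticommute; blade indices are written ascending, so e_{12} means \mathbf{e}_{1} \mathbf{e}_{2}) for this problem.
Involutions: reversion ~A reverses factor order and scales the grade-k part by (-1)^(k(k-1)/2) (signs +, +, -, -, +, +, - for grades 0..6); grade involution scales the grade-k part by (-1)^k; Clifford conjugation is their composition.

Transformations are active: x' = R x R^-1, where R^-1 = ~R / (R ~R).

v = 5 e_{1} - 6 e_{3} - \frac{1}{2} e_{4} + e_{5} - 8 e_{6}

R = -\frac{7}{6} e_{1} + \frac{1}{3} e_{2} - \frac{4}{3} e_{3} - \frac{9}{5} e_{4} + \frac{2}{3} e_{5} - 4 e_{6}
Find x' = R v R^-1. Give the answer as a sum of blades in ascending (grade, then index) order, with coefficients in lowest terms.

~R = -\frac{7}{6} e_{1} + \frac{1}{3} e_{2} - \frac{4}{3} e_{3} - \frac{9}{5} e_{4} + \frac{2}{3} e_{5} - 4 e_{6}, and R ~R = -\frac{1999}{100}, so R^-1 = ~R / (-\frac{1999}{100}).
R v = -\frac{237}{5} - \frac{5}{3} e_{12} + \frac{41}{3} e_{13} + \frac{115}{12} e_{14} - \frac{9}{2} e_{15} + \frac{88}{3} e_{16} - 2 e_{23} - \frac{1}{6} e_{24} + \frac{1}{3} e_{25} - \frac{8}{3} e_{26} - \frac{152}{15} e_{34} + \frac{8}{3} e_{35} - \frac{40}{3} e_{36} - \frac{22}{15} e_{45} + \frac{62}{5} e_{46} - \frac{4}{3} e_{56}
Answer: -\frac{21055}{1999} e_{1} + \frac{3160}{1999} e_{2} - \frac{646}{1999} e_{3} - \frac{32129}{3998} e_{4} + \frac{4321}{1999} e_{5} - \frac{21928}{1999} e_{6}


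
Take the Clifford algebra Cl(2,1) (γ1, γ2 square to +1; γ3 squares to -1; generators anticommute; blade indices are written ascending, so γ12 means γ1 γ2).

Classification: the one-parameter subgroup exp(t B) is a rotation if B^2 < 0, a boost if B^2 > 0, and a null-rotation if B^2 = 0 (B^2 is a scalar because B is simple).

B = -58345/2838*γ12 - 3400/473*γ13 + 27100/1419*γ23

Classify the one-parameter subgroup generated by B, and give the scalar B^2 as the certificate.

B^2 term by term: the squares give (-58345/2838)^2*(γ12)^2 + (-3400/473)^2*(γ13)^2 + (27100/1419)^2*(γ23)^2 = 3404139025/8054244*(-1) + 11560000/223729*(+1) + 734410000/2013561*(+1) = -25/4 (each basis 2-blade squares to minus the product of its generators' squares); cross terms between blades sharing an index anticommute and cancel. So B^2 = -25/4.
Answer: rotation, certificate B^2 = -25/4. Certificate logic: -25/4 is a conjugation-invariant scalar, so its sign fixes rotation versus boost versus null-rotation outright.


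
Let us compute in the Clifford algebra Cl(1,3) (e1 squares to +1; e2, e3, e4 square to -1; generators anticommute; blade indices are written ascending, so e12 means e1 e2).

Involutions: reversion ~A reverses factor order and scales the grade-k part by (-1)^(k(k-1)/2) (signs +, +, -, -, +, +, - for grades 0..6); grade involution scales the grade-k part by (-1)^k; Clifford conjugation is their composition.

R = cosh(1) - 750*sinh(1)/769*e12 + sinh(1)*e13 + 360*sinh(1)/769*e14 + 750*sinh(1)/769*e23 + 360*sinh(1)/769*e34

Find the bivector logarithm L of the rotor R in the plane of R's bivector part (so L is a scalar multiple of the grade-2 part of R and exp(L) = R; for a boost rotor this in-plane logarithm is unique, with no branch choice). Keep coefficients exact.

The scalar part of R is cosh(1), giving the rapidity magnitude (cosh is even); the bivector part supplies orientation, its quotient by sinh of the rapidity is the plane, and L = rapidity * plane — unique in that plane, since flipping both signs leaves L unchanged.
Concretely: cosh(rapidity) = cosh(1) gives rapidity = ±1, and since rapidity/sinh(rapidity) is even the sign is immaterial: L = (rapidity/sinh(rapidity)) * <R>_2 = (1/sinh(1)) * <R>_2.
Answer: -750/769*e12 + e13 + 360/769*e14 + 750/769*e23 + 360/769*e34


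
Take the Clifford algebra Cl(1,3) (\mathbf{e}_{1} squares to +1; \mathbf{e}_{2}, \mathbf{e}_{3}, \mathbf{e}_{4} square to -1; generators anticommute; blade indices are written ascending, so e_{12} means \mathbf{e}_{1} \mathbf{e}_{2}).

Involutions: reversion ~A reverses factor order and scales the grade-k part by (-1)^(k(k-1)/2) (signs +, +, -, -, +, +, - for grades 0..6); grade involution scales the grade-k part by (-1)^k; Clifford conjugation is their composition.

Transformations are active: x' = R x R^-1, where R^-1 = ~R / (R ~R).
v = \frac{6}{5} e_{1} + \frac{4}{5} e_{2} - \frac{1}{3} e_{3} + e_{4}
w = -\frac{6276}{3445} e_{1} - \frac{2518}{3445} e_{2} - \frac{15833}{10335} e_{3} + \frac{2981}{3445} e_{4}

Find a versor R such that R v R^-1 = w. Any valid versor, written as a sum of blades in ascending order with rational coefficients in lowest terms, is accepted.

R = v + w = -\frac{2142}{3445} e_{1} + \frac{238}{3445} e_{2} - \frac{6426}{3445} e_{3} + \frac{6426}{3445} e_{4} works: the equal norms (-\frac{14}{45}) guarantee its sandwich swaps v into w.
Answer: -\frac{2142}{3445} e_{1} + \frac{238}{3445} e_{2} - \frac{6426}{3445} e_{3} + \frac{6426}{3445} e_{4}


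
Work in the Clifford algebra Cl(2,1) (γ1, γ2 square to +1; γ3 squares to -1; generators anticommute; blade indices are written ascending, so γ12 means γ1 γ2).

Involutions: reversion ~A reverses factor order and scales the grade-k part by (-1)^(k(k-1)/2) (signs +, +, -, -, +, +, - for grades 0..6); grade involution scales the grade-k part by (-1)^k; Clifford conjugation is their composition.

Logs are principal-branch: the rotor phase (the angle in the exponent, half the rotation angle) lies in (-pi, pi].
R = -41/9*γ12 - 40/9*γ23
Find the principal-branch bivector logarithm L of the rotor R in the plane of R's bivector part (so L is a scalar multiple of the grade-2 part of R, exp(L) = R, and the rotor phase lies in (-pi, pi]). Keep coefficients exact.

The scalar part of R is 0, and that scalar determines the rotor phase on the principal branch; recovering the unit plane as bivector-part over sine of the phase gives L = phase * plane.
Concretely: cos(phase) = 0 gives phase = ±pi/2, and since phase/sin(phase) is even the sign is immaterial: L = (phase/sin(phase)) * <R>_2 = (pi/2) * <R>_2.
Answer: -41*pi/18*γ12 - 20*pi/9*γ23


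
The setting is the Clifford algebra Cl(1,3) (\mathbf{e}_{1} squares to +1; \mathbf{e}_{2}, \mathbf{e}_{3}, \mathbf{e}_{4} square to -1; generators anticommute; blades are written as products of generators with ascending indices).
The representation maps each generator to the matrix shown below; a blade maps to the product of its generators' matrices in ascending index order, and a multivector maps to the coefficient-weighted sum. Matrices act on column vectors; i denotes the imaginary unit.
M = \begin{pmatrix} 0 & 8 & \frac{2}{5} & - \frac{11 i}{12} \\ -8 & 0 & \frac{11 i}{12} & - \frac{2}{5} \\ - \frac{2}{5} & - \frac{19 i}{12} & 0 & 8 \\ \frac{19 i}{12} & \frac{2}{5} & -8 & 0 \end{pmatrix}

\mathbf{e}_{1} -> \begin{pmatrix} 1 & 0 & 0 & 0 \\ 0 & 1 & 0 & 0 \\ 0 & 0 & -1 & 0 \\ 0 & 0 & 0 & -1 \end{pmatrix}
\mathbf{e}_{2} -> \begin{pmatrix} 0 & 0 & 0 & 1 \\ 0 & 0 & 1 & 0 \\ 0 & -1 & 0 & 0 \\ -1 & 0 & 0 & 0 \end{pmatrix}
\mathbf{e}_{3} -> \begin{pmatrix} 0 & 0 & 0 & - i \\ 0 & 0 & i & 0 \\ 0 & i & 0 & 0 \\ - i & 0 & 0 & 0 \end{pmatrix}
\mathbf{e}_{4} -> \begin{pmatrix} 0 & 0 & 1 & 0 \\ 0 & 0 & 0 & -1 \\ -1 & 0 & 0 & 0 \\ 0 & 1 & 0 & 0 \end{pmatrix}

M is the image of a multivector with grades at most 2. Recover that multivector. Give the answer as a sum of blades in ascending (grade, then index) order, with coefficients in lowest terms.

Method: the blade images are trace-orthogonal — tr(rho(e_A) rho(e_B)^-1) = 4 if A = B and 0 otherwise — and rho(e_A)^-1 = (e_A)^2 * rho(e_A) with (e_A)^2 = +1 or -1, so the coefficient of e_A in the preimage is (e_A)^2 * tr(M rho(e_A))/4.
Nonzero projections over blades of grade <= 2: e_{3}: (e_{3})^2 = -1, tr(M rho(e_{3})) = \frac{4}{3}, coefficient -\frac{1}{3}; e_{4}: (e_{4})^2 = -1, tr(M rho(e_{4})) = - \frac{8}{5}, coefficient \frac{2}{5}; e_{1} e_{3}: (e_{1} e_{3})^2 = +1, tr(M rho(e_{1} e_{3})) = 5, coefficient \frac{5}{4}; e_{2} e_{4}: (e_{2} e_{4})^2 = -1, tr(M rho(e_{2} e_{4})) = -32, coefficient 8. Every other blade of grade <= 2 projects to 0.
Answer: -\frac{1}{3} e_{3} + \frac{2}{5} e_{4} + \frac{5}{4} e_{1} e_{3} + 8 e_{2} e_{4}


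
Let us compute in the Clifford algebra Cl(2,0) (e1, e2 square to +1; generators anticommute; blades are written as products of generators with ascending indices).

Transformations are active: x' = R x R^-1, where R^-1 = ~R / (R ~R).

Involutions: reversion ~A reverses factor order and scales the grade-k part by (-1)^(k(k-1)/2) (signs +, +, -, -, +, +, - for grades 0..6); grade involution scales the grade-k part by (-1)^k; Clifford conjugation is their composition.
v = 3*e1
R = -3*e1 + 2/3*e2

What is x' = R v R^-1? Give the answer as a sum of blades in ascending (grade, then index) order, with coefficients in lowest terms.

~R = -3*e1 + 2/3*e2, and R ~R = 85/9, so R^-1 = ~R / (85/9).
R v = -9 - 2*e1 e2
Answer: 231/85*e1 - 108/85*e2


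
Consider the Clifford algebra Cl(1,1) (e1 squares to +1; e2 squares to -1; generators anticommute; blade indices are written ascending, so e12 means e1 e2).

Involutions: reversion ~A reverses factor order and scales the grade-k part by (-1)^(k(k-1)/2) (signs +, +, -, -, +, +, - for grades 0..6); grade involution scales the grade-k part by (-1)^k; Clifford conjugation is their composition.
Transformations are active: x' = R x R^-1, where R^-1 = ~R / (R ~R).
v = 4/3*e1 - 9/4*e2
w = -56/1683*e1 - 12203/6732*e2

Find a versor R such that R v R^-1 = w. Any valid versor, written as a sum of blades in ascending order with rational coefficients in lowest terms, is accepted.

Equal squares first: v^2 = w^2 = -473/144. Then v + w = 2188/1683*e1 - 13675/3366*e2 is a versor taking v to w, provided it is invertible.
Answer: 2188/1683*e1 - 13675/3366*e2


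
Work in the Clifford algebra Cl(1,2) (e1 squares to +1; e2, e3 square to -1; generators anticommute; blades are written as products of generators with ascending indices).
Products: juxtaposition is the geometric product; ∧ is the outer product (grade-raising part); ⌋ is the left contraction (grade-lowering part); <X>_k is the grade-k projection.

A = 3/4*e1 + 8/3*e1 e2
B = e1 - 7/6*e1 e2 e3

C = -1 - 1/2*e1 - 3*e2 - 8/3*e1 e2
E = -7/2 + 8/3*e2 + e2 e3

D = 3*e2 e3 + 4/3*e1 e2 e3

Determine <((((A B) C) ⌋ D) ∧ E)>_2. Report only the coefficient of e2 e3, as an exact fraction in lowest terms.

step 1: 3/4 - 8/3*e2 - 28/9*e3 - 7/8*e2 e3
step 2: -35/4 + 485/72*e1 + 5/12*e2 + 413/72*e3 - 10/3*e1 e2 + 7/9*e1 e3 - 203/24*e2 e3 + 3773/432*e1 e2 e3
step 3: 8897/648 + 203/18*e1 + 3493/216*e2 - 205/36*e3 - 413/54*e1 e2 + 5/9*e1 e3 - 1865/108*e2 e3 - 35/3*e1 e2 e3
step 4: -62279/1296 - 1421/36*e1 - 77707/3888*e2 + 1435/72*e3 + 6139/108*e1 e2 - 35/18*e1 e3 + 28951/324*e2 e3 + 1367/27*e1 e2 e3
step 5: 6139/108*e1 e2 - 35/18*e1 e3 + 28951/324*e2 e3
Answer: 28951/324


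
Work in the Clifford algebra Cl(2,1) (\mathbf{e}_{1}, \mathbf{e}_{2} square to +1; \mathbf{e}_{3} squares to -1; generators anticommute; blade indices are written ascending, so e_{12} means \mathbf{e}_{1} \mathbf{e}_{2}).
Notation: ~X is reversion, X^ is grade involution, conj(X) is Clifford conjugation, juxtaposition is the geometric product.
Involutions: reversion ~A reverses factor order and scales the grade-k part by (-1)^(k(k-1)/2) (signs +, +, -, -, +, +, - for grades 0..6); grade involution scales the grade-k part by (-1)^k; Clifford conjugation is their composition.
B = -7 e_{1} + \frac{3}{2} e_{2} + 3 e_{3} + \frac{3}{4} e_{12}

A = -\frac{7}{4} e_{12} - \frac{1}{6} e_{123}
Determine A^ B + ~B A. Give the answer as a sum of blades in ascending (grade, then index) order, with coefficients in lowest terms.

first term: \frac{21}{16} - \frac{21}{8} e_{1} - \frac{49}{4} e_{2} - \frac{1}{8} e_{3} - \frac{1}{2} e_{12} - \frac{1}{4} e_{13} - \frac{7}{6} e_{23} - \frac{21}{4} e_{123}
second term: -\frac{21}{16} + \frac{21}{8} e_{1} + \frac{49}{4} e_{2} - \frac{1}{8} e_{3} + \frac{1}{2} e_{12} + \frac{1}{4} e_{13} + \frac{7}{6} e_{23} - \frac{21}{4} e_{123}
Answer: -\frac{1}{4} e_{3} - \frac{21}{2} e_{123}


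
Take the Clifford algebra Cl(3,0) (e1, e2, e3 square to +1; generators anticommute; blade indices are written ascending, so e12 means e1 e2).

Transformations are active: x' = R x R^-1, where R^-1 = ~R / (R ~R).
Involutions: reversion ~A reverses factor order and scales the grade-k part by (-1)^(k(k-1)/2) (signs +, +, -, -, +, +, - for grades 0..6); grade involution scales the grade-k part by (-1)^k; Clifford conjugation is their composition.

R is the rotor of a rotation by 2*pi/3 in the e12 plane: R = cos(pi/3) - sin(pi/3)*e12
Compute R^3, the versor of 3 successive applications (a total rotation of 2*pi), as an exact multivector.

The rotor phase is half the rotation angle and phases add under composition, so 3 steps in the e12 plane accumulate phase 3*(pi/3) = pi: R^3 = cos(pi) - sin(pi)*e12.
cos(pi) = -1 and sin(pi) = 0, so R^3 = -1. The total rotation 2*pi is 1 full turn, so every vector returns to itself, yet the rotor is -1, on the OTHER sheet of the double cover (an odd number of 2*pi turns).
Answer: -1


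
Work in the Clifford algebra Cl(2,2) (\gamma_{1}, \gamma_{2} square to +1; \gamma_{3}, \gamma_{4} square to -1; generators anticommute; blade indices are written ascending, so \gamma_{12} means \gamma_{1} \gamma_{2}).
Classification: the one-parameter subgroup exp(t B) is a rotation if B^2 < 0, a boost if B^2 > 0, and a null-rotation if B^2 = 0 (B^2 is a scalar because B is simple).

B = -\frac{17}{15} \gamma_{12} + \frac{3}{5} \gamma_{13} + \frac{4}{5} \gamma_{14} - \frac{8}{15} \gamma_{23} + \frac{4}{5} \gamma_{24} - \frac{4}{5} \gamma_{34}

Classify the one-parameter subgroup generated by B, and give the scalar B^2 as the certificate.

B^2 term by term: the squares give (-\frac{17}{15})^2*(\gamma_{12})^2 + (\frac{3}{5})^2*(\gamma_{13})^2 + (\frac{4}{5})^2*(\gamma_{14})^2 + (-\frac{8}{15})^2*(\gamma_{23})^2 + (\frac{4}{5})^2*(\gamma_{24})^2 + (-\frac{4}{5})^2*(\gamma_{34})^2 = \frac{289}{225}*(-1) + \frac{9}{25}*(+1) + \frac{16}{25}*(+1) + \frac{64}{225}*(+1) + \frac{16}{25}*(+1) + \frac{16}{25}*(-1) = 0 (each basis 2-blade squares to minus the product of its generators' squares); cross terms between blades sharing an index anticommute and cancel; the commuting (index-disjoint) pairs give grade-4 terms 2*c*c'*(blade product), which cancel blade by blade — \gamma_{1234}: \frac{136}{75} - \frac{24}{25} - \frac{64}{75} = 0 — confirming B is simple. So B^2 = 0.
Answer: null-rotation, certificate B^2 = 0. One invariant decides it: the square 0 survives every conjugation, and its sign is exactly the classification.


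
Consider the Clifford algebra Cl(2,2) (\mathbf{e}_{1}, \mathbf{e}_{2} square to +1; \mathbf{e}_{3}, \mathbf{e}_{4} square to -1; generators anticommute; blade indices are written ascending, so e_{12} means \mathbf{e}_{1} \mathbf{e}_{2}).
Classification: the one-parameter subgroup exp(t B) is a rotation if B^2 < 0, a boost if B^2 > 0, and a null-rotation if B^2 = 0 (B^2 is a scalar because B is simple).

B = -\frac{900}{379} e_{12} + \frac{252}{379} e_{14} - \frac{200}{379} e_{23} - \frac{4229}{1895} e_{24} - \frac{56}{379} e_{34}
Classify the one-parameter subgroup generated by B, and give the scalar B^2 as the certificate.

B^2 term by term: the squares give (-\frac{900}{379})^2*(e_{12})^2 + (\frac{252}{379})^2*(e_{14})^2 + (-\frac{200}{379})^2*(e_{23})^2 + (-\frac{4229}{1895})^2*(e_{24})^2 + (-\frac{56}{379})^2*(e_{34})^2 = \frac{810000}{143641}*(-1) + \frac{63504}{143641}*(+1) + \frac{40000}{143641}*(+1) + \frac{17884441}{3591025}*(+1) + \frac{3136}{143641}*(-1) = \frac{1}{25} (each basis 2-blade squares to minus the product of its generators' squares); cross terms between blades sharing an index anticommute and cancel; the commuting (index-disjoint) pairs give grade-4 terms 2*c*c'*(blade product), which cancel blade by blade — e_{1234}: \frac{100800}{143641} - \frac{100800}{143641} = 0 — confirming B is simple. So B^2 = \frac{1}{25}.
Answer: boost, certificate B^2 = \frac{1}{25}. Because \frac{1}{25} is invariant under every versor sandwich, the classification follows from its sign alone.


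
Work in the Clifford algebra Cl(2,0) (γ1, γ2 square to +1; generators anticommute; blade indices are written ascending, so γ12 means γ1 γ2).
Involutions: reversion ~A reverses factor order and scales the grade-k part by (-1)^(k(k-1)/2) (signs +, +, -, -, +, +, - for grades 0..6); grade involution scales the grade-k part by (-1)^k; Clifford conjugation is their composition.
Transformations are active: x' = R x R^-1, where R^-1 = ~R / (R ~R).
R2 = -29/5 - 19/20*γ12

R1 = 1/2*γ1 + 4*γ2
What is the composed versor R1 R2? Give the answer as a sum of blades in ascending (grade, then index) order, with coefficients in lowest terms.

Distribute over the terms of R1 (each basis-blade product reordered to ascending indices, repeated generators contracted through their squares):
(1/2*γ1) R2 = -29/10*γ1 - 19/40*γ2
(4*γ2) R2 = 19/5*γ1 - 116/5*γ2
Summing the partial products and collecting blades:
Answer: 9/10*γ1 - 947/40*γ2


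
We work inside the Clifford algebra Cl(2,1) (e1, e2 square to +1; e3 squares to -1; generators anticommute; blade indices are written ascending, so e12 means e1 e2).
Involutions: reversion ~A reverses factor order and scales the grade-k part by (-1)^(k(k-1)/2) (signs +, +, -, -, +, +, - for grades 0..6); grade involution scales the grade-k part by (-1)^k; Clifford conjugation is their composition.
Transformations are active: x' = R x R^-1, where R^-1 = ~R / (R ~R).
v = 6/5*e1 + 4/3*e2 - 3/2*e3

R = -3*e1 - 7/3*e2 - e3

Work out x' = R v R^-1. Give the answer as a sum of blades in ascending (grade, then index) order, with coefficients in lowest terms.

~R = -3*e1 - 7/3*e2 - e3, and R ~R = 121/9, so R^-1 = ~R / (121/9).
R v = -739/90 - 6/5*e12 + 57/10*e13 + 29/6*e23
Answer: 1491/605*e1 + 2753/1815*e2 + 3293/1210*e3
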